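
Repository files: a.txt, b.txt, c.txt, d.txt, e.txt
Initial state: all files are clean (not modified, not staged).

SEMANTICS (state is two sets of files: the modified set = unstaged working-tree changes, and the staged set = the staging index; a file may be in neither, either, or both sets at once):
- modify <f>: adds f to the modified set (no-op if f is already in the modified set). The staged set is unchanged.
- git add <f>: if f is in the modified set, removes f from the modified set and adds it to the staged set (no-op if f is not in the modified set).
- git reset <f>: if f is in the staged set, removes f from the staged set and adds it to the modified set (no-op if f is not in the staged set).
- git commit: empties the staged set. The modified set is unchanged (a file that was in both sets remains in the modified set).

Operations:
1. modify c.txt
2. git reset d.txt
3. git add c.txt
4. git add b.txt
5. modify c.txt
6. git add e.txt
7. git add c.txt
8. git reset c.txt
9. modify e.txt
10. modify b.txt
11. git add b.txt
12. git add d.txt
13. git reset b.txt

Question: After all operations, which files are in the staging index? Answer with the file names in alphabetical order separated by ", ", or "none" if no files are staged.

After op 1 (modify c.txt): modified={c.txt} staged={none}
After op 2 (git reset d.txt): modified={c.txt} staged={none}
After op 3 (git add c.txt): modified={none} staged={c.txt}
After op 4 (git add b.txt): modified={none} staged={c.txt}
After op 5 (modify c.txt): modified={c.txt} staged={c.txt}
After op 6 (git add e.txt): modified={c.txt} staged={c.txt}
After op 7 (git add c.txt): modified={none} staged={c.txt}
After op 8 (git reset c.txt): modified={c.txt} staged={none}
After op 9 (modify e.txt): modified={c.txt, e.txt} staged={none}
After op 10 (modify b.txt): modified={b.txt, c.txt, e.txt} staged={none}
After op 11 (git add b.txt): modified={c.txt, e.txt} staged={b.txt}
After op 12 (git add d.txt): modified={c.txt, e.txt} staged={b.txt}
After op 13 (git reset b.txt): modified={b.txt, c.txt, e.txt} staged={none}

Answer: none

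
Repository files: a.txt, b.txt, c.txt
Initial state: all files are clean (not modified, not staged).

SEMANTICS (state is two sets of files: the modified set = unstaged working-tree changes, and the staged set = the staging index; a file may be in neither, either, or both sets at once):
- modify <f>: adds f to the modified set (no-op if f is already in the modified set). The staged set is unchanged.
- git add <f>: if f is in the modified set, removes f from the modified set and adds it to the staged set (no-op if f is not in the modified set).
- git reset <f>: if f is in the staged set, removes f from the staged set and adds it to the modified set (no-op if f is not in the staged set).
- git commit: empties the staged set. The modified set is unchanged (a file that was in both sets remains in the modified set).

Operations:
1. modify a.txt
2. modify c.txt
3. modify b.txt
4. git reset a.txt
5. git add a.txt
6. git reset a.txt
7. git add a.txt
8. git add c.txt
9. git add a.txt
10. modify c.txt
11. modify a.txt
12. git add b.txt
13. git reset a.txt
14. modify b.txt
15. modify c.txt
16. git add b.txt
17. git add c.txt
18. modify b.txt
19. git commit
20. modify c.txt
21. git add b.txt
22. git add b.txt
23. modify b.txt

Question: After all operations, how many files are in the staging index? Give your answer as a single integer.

After op 1 (modify a.txt): modified={a.txt} staged={none}
After op 2 (modify c.txt): modified={a.txt, c.txt} staged={none}
After op 3 (modify b.txt): modified={a.txt, b.txt, c.txt} staged={none}
After op 4 (git reset a.txt): modified={a.txt, b.txt, c.txt} staged={none}
After op 5 (git add a.txt): modified={b.txt, c.txt} staged={a.txt}
After op 6 (git reset a.txt): modified={a.txt, b.txt, c.txt} staged={none}
After op 7 (git add a.txt): modified={b.txt, c.txt} staged={a.txt}
After op 8 (git add c.txt): modified={b.txt} staged={a.txt, c.txt}
After op 9 (git add a.txt): modified={b.txt} staged={a.txt, c.txt}
After op 10 (modify c.txt): modified={b.txt, c.txt} staged={a.txt, c.txt}
After op 11 (modify a.txt): modified={a.txt, b.txt, c.txt} staged={a.txt, c.txt}
After op 12 (git add b.txt): modified={a.txt, c.txt} staged={a.txt, b.txt, c.txt}
After op 13 (git reset a.txt): modified={a.txt, c.txt} staged={b.txt, c.txt}
After op 14 (modify b.txt): modified={a.txt, b.txt, c.txt} staged={b.txt, c.txt}
After op 15 (modify c.txt): modified={a.txt, b.txt, c.txt} staged={b.txt, c.txt}
After op 16 (git add b.txt): modified={a.txt, c.txt} staged={b.txt, c.txt}
After op 17 (git add c.txt): modified={a.txt} staged={b.txt, c.txt}
After op 18 (modify b.txt): modified={a.txt, b.txt} staged={b.txt, c.txt}
After op 19 (git commit): modified={a.txt, b.txt} staged={none}
After op 20 (modify c.txt): modified={a.txt, b.txt, c.txt} staged={none}
After op 21 (git add b.txt): modified={a.txt, c.txt} staged={b.txt}
After op 22 (git add b.txt): modified={a.txt, c.txt} staged={b.txt}
After op 23 (modify b.txt): modified={a.txt, b.txt, c.txt} staged={b.txt}
Final staged set: {b.txt} -> count=1

Answer: 1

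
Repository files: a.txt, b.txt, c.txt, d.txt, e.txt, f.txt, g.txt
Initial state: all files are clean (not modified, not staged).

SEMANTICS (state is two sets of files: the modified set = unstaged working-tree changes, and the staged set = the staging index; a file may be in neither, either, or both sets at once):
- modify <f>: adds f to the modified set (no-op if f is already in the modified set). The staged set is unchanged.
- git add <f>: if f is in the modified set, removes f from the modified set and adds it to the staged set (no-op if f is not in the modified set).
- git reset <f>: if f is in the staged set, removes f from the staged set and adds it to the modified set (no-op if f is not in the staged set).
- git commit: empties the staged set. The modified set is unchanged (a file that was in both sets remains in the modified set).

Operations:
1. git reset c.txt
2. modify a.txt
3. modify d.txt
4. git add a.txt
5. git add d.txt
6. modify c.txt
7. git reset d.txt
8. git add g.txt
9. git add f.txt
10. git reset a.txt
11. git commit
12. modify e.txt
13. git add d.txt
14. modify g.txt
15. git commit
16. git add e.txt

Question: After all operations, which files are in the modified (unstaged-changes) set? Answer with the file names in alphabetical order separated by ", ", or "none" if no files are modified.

After op 1 (git reset c.txt): modified={none} staged={none}
After op 2 (modify a.txt): modified={a.txt} staged={none}
After op 3 (modify d.txt): modified={a.txt, d.txt} staged={none}
After op 4 (git add a.txt): modified={d.txt} staged={a.txt}
After op 5 (git add d.txt): modified={none} staged={a.txt, d.txt}
After op 6 (modify c.txt): modified={c.txt} staged={a.txt, d.txt}
After op 7 (git reset d.txt): modified={c.txt, d.txt} staged={a.txt}
After op 8 (git add g.txt): modified={c.txt, d.txt} staged={a.txt}
After op 9 (git add f.txt): modified={c.txt, d.txt} staged={a.txt}
After op 10 (git reset a.txt): modified={a.txt, c.txt, d.txt} staged={none}
After op 11 (git commit): modified={a.txt, c.txt, d.txt} staged={none}
After op 12 (modify e.txt): modified={a.txt, c.txt, d.txt, e.txt} staged={none}
After op 13 (git add d.txt): modified={a.txt, c.txt, e.txt} staged={d.txt}
After op 14 (modify g.txt): modified={a.txt, c.txt, e.txt, g.txt} staged={d.txt}
After op 15 (git commit): modified={a.txt, c.txt, e.txt, g.txt} staged={none}
After op 16 (git add e.txt): modified={a.txt, c.txt, g.txt} staged={e.txt}

Answer: a.txt, c.txt, g.txt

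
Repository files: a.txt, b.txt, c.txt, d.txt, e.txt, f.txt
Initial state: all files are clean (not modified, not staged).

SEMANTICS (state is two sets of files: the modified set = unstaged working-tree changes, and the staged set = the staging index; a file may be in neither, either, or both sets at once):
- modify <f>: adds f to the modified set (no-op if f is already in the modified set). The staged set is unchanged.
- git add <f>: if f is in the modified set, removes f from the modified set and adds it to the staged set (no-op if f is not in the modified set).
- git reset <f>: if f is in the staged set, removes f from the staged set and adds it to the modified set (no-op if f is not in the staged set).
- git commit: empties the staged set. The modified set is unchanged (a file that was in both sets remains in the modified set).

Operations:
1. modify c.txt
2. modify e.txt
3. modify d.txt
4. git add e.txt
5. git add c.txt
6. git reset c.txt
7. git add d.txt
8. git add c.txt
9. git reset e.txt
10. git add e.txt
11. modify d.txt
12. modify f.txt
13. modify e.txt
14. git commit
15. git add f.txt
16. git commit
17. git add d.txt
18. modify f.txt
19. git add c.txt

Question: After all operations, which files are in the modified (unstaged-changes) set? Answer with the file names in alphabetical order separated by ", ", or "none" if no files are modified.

Answer: e.txt, f.txt

Derivation:
After op 1 (modify c.txt): modified={c.txt} staged={none}
After op 2 (modify e.txt): modified={c.txt, e.txt} staged={none}
After op 3 (modify d.txt): modified={c.txt, d.txt, e.txt} staged={none}
After op 4 (git add e.txt): modified={c.txt, d.txt} staged={e.txt}
After op 5 (git add c.txt): modified={d.txt} staged={c.txt, e.txt}
After op 6 (git reset c.txt): modified={c.txt, d.txt} staged={e.txt}
After op 7 (git add d.txt): modified={c.txt} staged={d.txt, e.txt}
After op 8 (git add c.txt): modified={none} staged={c.txt, d.txt, e.txt}
After op 9 (git reset e.txt): modified={e.txt} staged={c.txt, d.txt}
After op 10 (git add e.txt): modified={none} staged={c.txt, d.txt, e.txt}
After op 11 (modify d.txt): modified={d.txt} staged={c.txt, d.txt, e.txt}
After op 12 (modify f.txt): modified={d.txt, f.txt} staged={c.txt, d.txt, e.txt}
After op 13 (modify e.txt): modified={d.txt, e.txt, f.txt} staged={c.txt, d.txt, e.txt}
After op 14 (git commit): modified={d.txt, e.txt, f.txt} staged={none}
After op 15 (git add f.txt): modified={d.txt, e.txt} staged={f.txt}
After op 16 (git commit): modified={d.txt, e.txt} staged={none}
After op 17 (git add d.txt): modified={e.txt} staged={d.txt}
After op 18 (modify f.txt): modified={e.txt, f.txt} staged={d.txt}
After op 19 (git add c.txt): modified={e.txt, f.txt} staged={d.txt}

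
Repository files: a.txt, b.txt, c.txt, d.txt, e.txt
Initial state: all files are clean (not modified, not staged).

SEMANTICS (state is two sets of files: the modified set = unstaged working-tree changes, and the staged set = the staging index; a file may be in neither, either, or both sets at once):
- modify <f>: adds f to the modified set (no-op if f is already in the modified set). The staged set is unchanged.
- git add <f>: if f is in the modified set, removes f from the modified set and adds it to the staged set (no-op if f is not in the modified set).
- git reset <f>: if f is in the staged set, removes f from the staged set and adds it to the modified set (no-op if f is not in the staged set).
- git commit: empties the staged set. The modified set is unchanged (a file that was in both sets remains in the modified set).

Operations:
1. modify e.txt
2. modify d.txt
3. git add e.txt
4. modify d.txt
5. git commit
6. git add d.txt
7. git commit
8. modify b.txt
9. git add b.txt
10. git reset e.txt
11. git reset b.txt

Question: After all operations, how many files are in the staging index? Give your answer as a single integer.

Answer: 0

Derivation:
After op 1 (modify e.txt): modified={e.txt} staged={none}
After op 2 (modify d.txt): modified={d.txt, e.txt} staged={none}
After op 3 (git add e.txt): modified={d.txt} staged={e.txt}
After op 4 (modify d.txt): modified={d.txt} staged={e.txt}
After op 5 (git commit): modified={d.txt} staged={none}
After op 6 (git add d.txt): modified={none} staged={d.txt}
After op 7 (git commit): modified={none} staged={none}
After op 8 (modify b.txt): modified={b.txt} staged={none}
After op 9 (git add b.txt): modified={none} staged={b.txt}
After op 10 (git reset e.txt): modified={none} staged={b.txt}
After op 11 (git reset b.txt): modified={b.txt} staged={none}
Final staged set: {none} -> count=0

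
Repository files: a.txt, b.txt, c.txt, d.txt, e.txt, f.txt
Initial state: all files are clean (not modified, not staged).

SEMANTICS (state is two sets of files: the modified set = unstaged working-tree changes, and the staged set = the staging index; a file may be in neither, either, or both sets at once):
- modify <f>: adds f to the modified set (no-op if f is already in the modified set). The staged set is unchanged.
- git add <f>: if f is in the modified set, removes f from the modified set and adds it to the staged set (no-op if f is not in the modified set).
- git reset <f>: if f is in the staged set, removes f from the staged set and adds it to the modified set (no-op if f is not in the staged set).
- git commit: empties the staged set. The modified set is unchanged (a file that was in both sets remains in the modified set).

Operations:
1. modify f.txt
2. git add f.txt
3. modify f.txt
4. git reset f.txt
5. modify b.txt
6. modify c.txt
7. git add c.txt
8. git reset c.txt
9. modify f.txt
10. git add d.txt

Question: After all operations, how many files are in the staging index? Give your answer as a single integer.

Answer: 0

Derivation:
After op 1 (modify f.txt): modified={f.txt} staged={none}
After op 2 (git add f.txt): modified={none} staged={f.txt}
After op 3 (modify f.txt): modified={f.txt} staged={f.txt}
After op 4 (git reset f.txt): modified={f.txt} staged={none}
After op 5 (modify b.txt): modified={b.txt, f.txt} staged={none}
After op 6 (modify c.txt): modified={b.txt, c.txt, f.txt} staged={none}
After op 7 (git add c.txt): modified={b.txt, f.txt} staged={c.txt}
After op 8 (git reset c.txt): modified={b.txt, c.txt, f.txt} staged={none}
After op 9 (modify f.txt): modified={b.txt, c.txt, f.txt} staged={none}
After op 10 (git add d.txt): modified={b.txt, c.txt, f.txt} staged={none}
Final staged set: {none} -> count=0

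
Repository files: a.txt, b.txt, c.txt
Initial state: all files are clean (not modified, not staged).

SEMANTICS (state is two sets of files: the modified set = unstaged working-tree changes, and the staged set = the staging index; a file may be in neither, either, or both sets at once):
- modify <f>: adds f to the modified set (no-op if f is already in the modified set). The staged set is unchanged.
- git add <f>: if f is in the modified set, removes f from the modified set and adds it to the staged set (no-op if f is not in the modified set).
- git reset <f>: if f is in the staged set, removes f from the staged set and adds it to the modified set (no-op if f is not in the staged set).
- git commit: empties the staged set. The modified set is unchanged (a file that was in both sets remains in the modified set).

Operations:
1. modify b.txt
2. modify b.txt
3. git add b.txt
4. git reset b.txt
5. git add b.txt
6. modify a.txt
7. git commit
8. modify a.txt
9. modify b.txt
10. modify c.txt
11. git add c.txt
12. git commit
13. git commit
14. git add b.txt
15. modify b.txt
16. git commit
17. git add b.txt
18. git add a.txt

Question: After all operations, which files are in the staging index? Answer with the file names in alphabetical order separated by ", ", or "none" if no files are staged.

Answer: a.txt, b.txt

Derivation:
After op 1 (modify b.txt): modified={b.txt} staged={none}
After op 2 (modify b.txt): modified={b.txt} staged={none}
After op 3 (git add b.txt): modified={none} staged={b.txt}
After op 4 (git reset b.txt): modified={b.txt} staged={none}
After op 5 (git add b.txt): modified={none} staged={b.txt}
After op 6 (modify a.txt): modified={a.txt} staged={b.txt}
After op 7 (git commit): modified={a.txt} staged={none}
After op 8 (modify a.txt): modified={a.txt} staged={none}
After op 9 (modify b.txt): modified={a.txt, b.txt} staged={none}
After op 10 (modify c.txt): modified={a.txt, b.txt, c.txt} staged={none}
After op 11 (git add c.txt): modified={a.txt, b.txt} staged={c.txt}
After op 12 (git commit): modified={a.txt, b.txt} staged={none}
After op 13 (git commit): modified={a.txt, b.txt} staged={none}
After op 14 (git add b.txt): modified={a.txt} staged={b.txt}
After op 15 (modify b.txt): modified={a.txt, b.txt} staged={b.txt}
After op 16 (git commit): modified={a.txt, b.txt} staged={none}
After op 17 (git add b.txt): modified={a.txt} staged={b.txt}
After op 18 (git add a.txt): modified={none} staged={a.txt, b.txt}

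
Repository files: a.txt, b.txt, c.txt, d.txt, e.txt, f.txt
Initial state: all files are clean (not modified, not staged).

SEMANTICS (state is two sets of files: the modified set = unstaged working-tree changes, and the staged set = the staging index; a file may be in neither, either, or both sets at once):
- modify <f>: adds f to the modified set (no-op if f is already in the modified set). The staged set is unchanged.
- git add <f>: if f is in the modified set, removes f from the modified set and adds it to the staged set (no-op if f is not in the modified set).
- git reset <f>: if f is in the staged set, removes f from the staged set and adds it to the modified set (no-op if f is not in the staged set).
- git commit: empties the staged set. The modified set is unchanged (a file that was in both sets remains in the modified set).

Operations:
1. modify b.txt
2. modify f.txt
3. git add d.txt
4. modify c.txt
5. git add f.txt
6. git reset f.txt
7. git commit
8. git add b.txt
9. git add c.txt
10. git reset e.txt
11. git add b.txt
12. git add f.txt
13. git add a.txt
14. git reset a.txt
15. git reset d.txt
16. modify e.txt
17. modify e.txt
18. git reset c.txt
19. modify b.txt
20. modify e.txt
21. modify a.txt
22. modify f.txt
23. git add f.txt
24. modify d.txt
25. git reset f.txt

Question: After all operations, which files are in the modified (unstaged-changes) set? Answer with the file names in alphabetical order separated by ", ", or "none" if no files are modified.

Answer: a.txt, b.txt, c.txt, d.txt, e.txt, f.txt

Derivation:
After op 1 (modify b.txt): modified={b.txt} staged={none}
After op 2 (modify f.txt): modified={b.txt, f.txt} staged={none}
After op 3 (git add d.txt): modified={b.txt, f.txt} staged={none}
After op 4 (modify c.txt): modified={b.txt, c.txt, f.txt} staged={none}
After op 5 (git add f.txt): modified={b.txt, c.txt} staged={f.txt}
After op 6 (git reset f.txt): modified={b.txt, c.txt, f.txt} staged={none}
After op 7 (git commit): modified={b.txt, c.txt, f.txt} staged={none}
After op 8 (git add b.txt): modified={c.txt, f.txt} staged={b.txt}
After op 9 (git add c.txt): modified={f.txt} staged={b.txt, c.txt}
After op 10 (git reset e.txt): modified={f.txt} staged={b.txt, c.txt}
After op 11 (git add b.txt): modified={f.txt} staged={b.txt, c.txt}
After op 12 (git add f.txt): modified={none} staged={b.txt, c.txt, f.txt}
After op 13 (git add a.txt): modified={none} staged={b.txt, c.txt, f.txt}
After op 14 (git reset a.txt): modified={none} staged={b.txt, c.txt, f.txt}
After op 15 (git reset d.txt): modified={none} staged={b.txt, c.txt, f.txt}
After op 16 (modify e.txt): modified={e.txt} staged={b.txt, c.txt, f.txt}
After op 17 (modify e.txt): modified={e.txt} staged={b.txt, c.txt, f.txt}
After op 18 (git reset c.txt): modified={c.txt, e.txt} staged={b.txt, f.txt}
After op 19 (modify b.txt): modified={b.txt, c.txt, e.txt} staged={b.txt, f.txt}
After op 20 (modify e.txt): modified={b.txt, c.txt, e.txt} staged={b.txt, f.txt}
After op 21 (modify a.txt): modified={a.txt, b.txt, c.txt, e.txt} staged={b.txt, f.txt}
After op 22 (modify f.txt): modified={a.txt, b.txt, c.txt, e.txt, f.txt} staged={b.txt, f.txt}
After op 23 (git add f.txt): modified={a.txt, b.txt, c.txt, e.txt} staged={b.txt, f.txt}
After op 24 (modify d.txt): modified={a.txt, b.txt, c.txt, d.txt, e.txt} staged={b.txt, f.txt}
After op 25 (git reset f.txt): modified={a.txt, b.txt, c.txt, d.txt, e.txt, f.txt} staged={b.txt}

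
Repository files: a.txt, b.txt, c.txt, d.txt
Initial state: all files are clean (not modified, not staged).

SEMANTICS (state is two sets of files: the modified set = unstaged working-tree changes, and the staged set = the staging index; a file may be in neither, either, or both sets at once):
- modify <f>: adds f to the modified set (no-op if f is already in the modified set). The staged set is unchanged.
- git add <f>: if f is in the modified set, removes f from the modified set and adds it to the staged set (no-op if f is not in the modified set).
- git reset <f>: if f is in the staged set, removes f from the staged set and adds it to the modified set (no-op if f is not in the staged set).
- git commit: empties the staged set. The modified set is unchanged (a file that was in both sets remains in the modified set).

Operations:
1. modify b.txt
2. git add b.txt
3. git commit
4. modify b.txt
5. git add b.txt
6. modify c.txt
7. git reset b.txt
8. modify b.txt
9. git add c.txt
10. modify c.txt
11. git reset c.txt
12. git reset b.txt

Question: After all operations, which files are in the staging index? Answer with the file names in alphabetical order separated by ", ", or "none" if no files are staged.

After op 1 (modify b.txt): modified={b.txt} staged={none}
After op 2 (git add b.txt): modified={none} staged={b.txt}
After op 3 (git commit): modified={none} staged={none}
After op 4 (modify b.txt): modified={b.txt} staged={none}
After op 5 (git add b.txt): modified={none} staged={b.txt}
After op 6 (modify c.txt): modified={c.txt} staged={b.txt}
After op 7 (git reset b.txt): modified={b.txt, c.txt} staged={none}
After op 8 (modify b.txt): modified={b.txt, c.txt} staged={none}
After op 9 (git add c.txt): modified={b.txt} staged={c.txt}
After op 10 (modify c.txt): modified={b.txt, c.txt} staged={c.txt}
After op 11 (git reset c.txt): modified={b.txt, c.txt} staged={none}
After op 12 (git reset b.txt): modified={b.txt, c.txt} staged={none}

Answer: none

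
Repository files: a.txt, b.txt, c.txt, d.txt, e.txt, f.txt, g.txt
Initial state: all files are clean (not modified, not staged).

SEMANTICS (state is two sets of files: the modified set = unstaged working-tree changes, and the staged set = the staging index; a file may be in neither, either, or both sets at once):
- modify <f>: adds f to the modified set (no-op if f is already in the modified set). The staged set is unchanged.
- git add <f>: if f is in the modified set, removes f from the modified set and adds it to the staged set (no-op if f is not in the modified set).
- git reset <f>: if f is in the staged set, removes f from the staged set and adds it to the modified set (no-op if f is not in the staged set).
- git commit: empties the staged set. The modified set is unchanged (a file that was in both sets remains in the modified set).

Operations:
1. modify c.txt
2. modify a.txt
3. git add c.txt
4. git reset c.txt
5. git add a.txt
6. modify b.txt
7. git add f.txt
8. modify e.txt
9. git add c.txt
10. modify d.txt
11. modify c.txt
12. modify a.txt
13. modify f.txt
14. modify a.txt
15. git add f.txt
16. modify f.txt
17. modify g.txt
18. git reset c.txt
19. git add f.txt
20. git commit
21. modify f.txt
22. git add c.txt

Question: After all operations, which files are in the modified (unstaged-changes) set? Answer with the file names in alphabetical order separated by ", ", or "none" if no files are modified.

Answer: a.txt, b.txt, d.txt, e.txt, f.txt, g.txt

Derivation:
After op 1 (modify c.txt): modified={c.txt} staged={none}
After op 2 (modify a.txt): modified={a.txt, c.txt} staged={none}
After op 3 (git add c.txt): modified={a.txt} staged={c.txt}
After op 4 (git reset c.txt): modified={a.txt, c.txt} staged={none}
After op 5 (git add a.txt): modified={c.txt} staged={a.txt}
After op 6 (modify b.txt): modified={b.txt, c.txt} staged={a.txt}
After op 7 (git add f.txt): modified={b.txt, c.txt} staged={a.txt}
After op 8 (modify e.txt): modified={b.txt, c.txt, e.txt} staged={a.txt}
After op 9 (git add c.txt): modified={b.txt, e.txt} staged={a.txt, c.txt}
After op 10 (modify d.txt): modified={b.txt, d.txt, e.txt} staged={a.txt, c.txt}
After op 11 (modify c.txt): modified={b.txt, c.txt, d.txt, e.txt} staged={a.txt, c.txt}
After op 12 (modify a.txt): modified={a.txt, b.txt, c.txt, d.txt, e.txt} staged={a.txt, c.txt}
After op 13 (modify f.txt): modified={a.txt, b.txt, c.txt, d.txt, e.txt, f.txt} staged={a.txt, c.txt}
After op 14 (modify a.txt): modified={a.txt, b.txt, c.txt, d.txt, e.txt, f.txt} staged={a.txt, c.txt}
After op 15 (git add f.txt): modified={a.txt, b.txt, c.txt, d.txt, e.txt} staged={a.txt, c.txt, f.txt}
After op 16 (modify f.txt): modified={a.txt, b.txt, c.txt, d.txt, e.txt, f.txt} staged={a.txt, c.txt, f.txt}
After op 17 (modify g.txt): modified={a.txt, b.txt, c.txt, d.txt, e.txt, f.txt, g.txt} staged={a.txt, c.txt, f.txt}
After op 18 (git reset c.txt): modified={a.txt, b.txt, c.txt, d.txt, e.txt, f.txt, g.txt} staged={a.txt, f.txt}
After op 19 (git add f.txt): modified={a.txt, b.txt, c.txt, d.txt, e.txt, g.txt} staged={a.txt, f.txt}
After op 20 (git commit): modified={a.txt, b.txt, c.txt, d.txt, e.txt, g.txt} staged={none}
After op 21 (modify f.txt): modified={a.txt, b.txt, c.txt, d.txt, e.txt, f.txt, g.txt} staged={none}
After op 22 (git add c.txt): modified={a.txt, b.txt, d.txt, e.txt, f.txt, g.txt} staged={c.txt}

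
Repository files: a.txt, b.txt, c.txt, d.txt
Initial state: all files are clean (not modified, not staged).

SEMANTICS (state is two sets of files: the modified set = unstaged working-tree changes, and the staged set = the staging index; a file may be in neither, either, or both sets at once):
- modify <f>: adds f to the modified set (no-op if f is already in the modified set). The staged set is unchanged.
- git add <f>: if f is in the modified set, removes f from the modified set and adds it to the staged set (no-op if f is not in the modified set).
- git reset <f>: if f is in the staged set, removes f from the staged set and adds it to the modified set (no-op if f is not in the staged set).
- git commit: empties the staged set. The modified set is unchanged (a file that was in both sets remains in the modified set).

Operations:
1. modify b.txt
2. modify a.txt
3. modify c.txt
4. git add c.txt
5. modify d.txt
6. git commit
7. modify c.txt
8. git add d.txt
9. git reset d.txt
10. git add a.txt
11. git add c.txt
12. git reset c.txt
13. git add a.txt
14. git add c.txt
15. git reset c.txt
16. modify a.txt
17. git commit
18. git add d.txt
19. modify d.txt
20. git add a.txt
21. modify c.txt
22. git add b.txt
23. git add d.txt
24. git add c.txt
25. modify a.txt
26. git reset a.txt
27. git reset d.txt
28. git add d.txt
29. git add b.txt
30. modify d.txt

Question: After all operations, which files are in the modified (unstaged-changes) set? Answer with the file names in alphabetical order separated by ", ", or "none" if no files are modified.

Answer: a.txt, d.txt

Derivation:
After op 1 (modify b.txt): modified={b.txt} staged={none}
After op 2 (modify a.txt): modified={a.txt, b.txt} staged={none}
After op 3 (modify c.txt): modified={a.txt, b.txt, c.txt} staged={none}
After op 4 (git add c.txt): modified={a.txt, b.txt} staged={c.txt}
After op 5 (modify d.txt): modified={a.txt, b.txt, d.txt} staged={c.txt}
After op 6 (git commit): modified={a.txt, b.txt, d.txt} staged={none}
After op 7 (modify c.txt): modified={a.txt, b.txt, c.txt, d.txt} staged={none}
After op 8 (git add d.txt): modified={a.txt, b.txt, c.txt} staged={d.txt}
After op 9 (git reset d.txt): modified={a.txt, b.txt, c.txt, d.txt} staged={none}
After op 10 (git add a.txt): modified={b.txt, c.txt, d.txt} staged={a.txt}
After op 11 (git add c.txt): modified={b.txt, d.txt} staged={a.txt, c.txt}
After op 12 (git reset c.txt): modified={b.txt, c.txt, d.txt} staged={a.txt}
After op 13 (git add a.txt): modified={b.txt, c.txt, d.txt} staged={a.txt}
After op 14 (git add c.txt): modified={b.txt, d.txt} staged={a.txt, c.txt}
After op 15 (git reset c.txt): modified={b.txt, c.txt, d.txt} staged={a.txt}
After op 16 (modify a.txt): modified={a.txt, b.txt, c.txt, d.txt} staged={a.txt}
After op 17 (git commit): modified={a.txt, b.txt, c.txt, d.txt} staged={none}
After op 18 (git add d.txt): modified={a.txt, b.txt, c.txt} staged={d.txt}
After op 19 (modify d.txt): modified={a.txt, b.txt, c.txt, d.txt} staged={d.txt}
After op 20 (git add a.txt): modified={b.txt, c.txt, d.txt} staged={a.txt, d.txt}
After op 21 (modify c.txt): modified={b.txt, c.txt, d.txt} staged={a.txt, d.txt}
After op 22 (git add b.txt): modified={c.txt, d.txt} staged={a.txt, b.txt, d.txt}
After op 23 (git add d.txt): modified={c.txt} staged={a.txt, b.txt, d.txt}
After op 24 (git add c.txt): modified={none} staged={a.txt, b.txt, c.txt, d.txt}
After op 25 (modify a.txt): modified={a.txt} staged={a.txt, b.txt, c.txt, d.txt}
After op 26 (git reset a.txt): modified={a.txt} staged={b.txt, c.txt, d.txt}
After op 27 (git reset d.txt): modified={a.txt, d.txt} staged={b.txt, c.txt}
After op 28 (git add d.txt): modified={a.txt} staged={b.txt, c.txt, d.txt}
After op 29 (git add b.txt): modified={a.txt} staged={b.txt, c.txt, d.txt}
After op 30 (modify d.txt): modified={a.txt, d.txt} staged={b.txt, c.txt, d.txt}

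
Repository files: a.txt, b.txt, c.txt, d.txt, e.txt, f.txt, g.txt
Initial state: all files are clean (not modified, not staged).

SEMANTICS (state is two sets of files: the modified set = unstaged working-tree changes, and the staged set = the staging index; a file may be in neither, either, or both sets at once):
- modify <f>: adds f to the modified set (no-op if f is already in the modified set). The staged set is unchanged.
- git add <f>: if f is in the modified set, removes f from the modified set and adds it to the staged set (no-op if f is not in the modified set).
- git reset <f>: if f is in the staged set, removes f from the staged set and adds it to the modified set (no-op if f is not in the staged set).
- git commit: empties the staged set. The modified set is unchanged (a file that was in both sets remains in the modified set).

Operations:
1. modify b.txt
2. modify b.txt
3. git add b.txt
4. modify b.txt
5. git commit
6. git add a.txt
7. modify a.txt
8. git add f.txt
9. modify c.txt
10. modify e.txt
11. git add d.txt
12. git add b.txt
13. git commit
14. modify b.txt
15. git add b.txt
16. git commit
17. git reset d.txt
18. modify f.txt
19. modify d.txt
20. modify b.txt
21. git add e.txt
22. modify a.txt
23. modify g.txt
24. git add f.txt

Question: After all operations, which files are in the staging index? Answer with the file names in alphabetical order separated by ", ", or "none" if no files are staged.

Answer: e.txt, f.txt

Derivation:
After op 1 (modify b.txt): modified={b.txt} staged={none}
After op 2 (modify b.txt): modified={b.txt} staged={none}
After op 3 (git add b.txt): modified={none} staged={b.txt}
After op 4 (modify b.txt): modified={b.txt} staged={b.txt}
After op 5 (git commit): modified={b.txt} staged={none}
After op 6 (git add a.txt): modified={b.txt} staged={none}
After op 7 (modify a.txt): modified={a.txt, b.txt} staged={none}
After op 8 (git add f.txt): modified={a.txt, b.txt} staged={none}
After op 9 (modify c.txt): modified={a.txt, b.txt, c.txt} staged={none}
After op 10 (modify e.txt): modified={a.txt, b.txt, c.txt, e.txt} staged={none}
After op 11 (git add d.txt): modified={a.txt, b.txt, c.txt, e.txt} staged={none}
After op 12 (git add b.txt): modified={a.txt, c.txt, e.txt} staged={b.txt}
After op 13 (git commit): modified={a.txt, c.txt, e.txt} staged={none}
After op 14 (modify b.txt): modified={a.txt, b.txt, c.txt, e.txt} staged={none}
After op 15 (git add b.txt): modified={a.txt, c.txt, e.txt} staged={b.txt}
After op 16 (git commit): modified={a.txt, c.txt, e.txt} staged={none}
After op 17 (git reset d.txt): modified={a.txt, c.txt, e.txt} staged={none}
After op 18 (modify f.txt): modified={a.txt, c.txt, e.txt, f.txt} staged={none}
After op 19 (modify d.txt): modified={a.txt, c.txt, d.txt, e.txt, f.txt} staged={none}
After op 20 (modify b.txt): modified={a.txt, b.txt, c.txt, d.txt, e.txt, f.txt} staged={none}
After op 21 (git add e.txt): modified={a.txt, b.txt, c.txt, d.txt, f.txt} staged={e.txt}
After op 22 (modify a.txt): modified={a.txt, b.txt, c.txt, d.txt, f.txt} staged={e.txt}
After op 23 (modify g.txt): modified={a.txt, b.txt, c.txt, d.txt, f.txt, g.txt} staged={e.txt}
After op 24 (git add f.txt): modified={a.txt, b.txt, c.txt, d.txt, g.txt} staged={e.txt, f.txt}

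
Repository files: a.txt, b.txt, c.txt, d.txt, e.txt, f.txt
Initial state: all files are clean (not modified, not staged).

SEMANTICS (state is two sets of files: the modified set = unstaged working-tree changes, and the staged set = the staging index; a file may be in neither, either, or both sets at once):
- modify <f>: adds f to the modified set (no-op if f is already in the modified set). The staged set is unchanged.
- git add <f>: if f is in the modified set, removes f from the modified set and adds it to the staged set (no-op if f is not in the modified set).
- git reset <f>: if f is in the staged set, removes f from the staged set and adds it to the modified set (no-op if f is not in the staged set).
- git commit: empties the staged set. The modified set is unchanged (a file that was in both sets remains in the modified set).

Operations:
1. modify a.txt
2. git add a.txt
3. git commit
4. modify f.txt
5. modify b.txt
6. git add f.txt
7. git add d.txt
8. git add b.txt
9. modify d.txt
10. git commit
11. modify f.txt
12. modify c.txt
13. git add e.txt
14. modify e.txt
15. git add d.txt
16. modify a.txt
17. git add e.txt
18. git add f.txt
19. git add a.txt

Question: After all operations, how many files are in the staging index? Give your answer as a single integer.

After op 1 (modify a.txt): modified={a.txt} staged={none}
After op 2 (git add a.txt): modified={none} staged={a.txt}
After op 3 (git commit): modified={none} staged={none}
After op 4 (modify f.txt): modified={f.txt} staged={none}
After op 5 (modify b.txt): modified={b.txt, f.txt} staged={none}
After op 6 (git add f.txt): modified={b.txt} staged={f.txt}
After op 7 (git add d.txt): modified={b.txt} staged={f.txt}
After op 8 (git add b.txt): modified={none} staged={b.txt, f.txt}
After op 9 (modify d.txt): modified={d.txt} staged={b.txt, f.txt}
After op 10 (git commit): modified={d.txt} staged={none}
After op 11 (modify f.txt): modified={d.txt, f.txt} staged={none}
After op 12 (modify c.txt): modified={c.txt, d.txt, f.txt} staged={none}
After op 13 (git add e.txt): modified={c.txt, d.txt, f.txt} staged={none}
After op 14 (modify e.txt): modified={c.txt, d.txt, e.txt, f.txt} staged={none}
After op 15 (git add d.txt): modified={c.txt, e.txt, f.txt} staged={d.txt}
After op 16 (modify a.txt): modified={a.txt, c.txt, e.txt, f.txt} staged={d.txt}
After op 17 (git add e.txt): modified={a.txt, c.txt, f.txt} staged={d.txt, e.txt}
After op 18 (git add f.txt): modified={a.txt, c.txt} staged={d.txt, e.txt, f.txt}
After op 19 (git add a.txt): modified={c.txt} staged={a.txt, d.txt, e.txt, f.txt}
Final staged set: {a.txt, d.txt, e.txt, f.txt} -> count=4

Answer: 4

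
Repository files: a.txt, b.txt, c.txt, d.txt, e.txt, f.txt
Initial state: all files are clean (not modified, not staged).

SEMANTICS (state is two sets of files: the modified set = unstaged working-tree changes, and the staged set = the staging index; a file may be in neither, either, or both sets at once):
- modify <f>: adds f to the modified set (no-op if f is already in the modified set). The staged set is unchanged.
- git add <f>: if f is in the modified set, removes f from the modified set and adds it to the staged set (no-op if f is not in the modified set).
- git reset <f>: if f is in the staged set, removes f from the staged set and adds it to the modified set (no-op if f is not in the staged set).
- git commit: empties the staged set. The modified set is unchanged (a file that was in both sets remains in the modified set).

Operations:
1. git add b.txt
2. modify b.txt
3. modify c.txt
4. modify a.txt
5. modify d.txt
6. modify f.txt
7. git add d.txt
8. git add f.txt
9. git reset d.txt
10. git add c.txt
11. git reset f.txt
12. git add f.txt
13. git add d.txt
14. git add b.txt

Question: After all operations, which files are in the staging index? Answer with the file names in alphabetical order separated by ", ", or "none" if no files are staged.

Answer: b.txt, c.txt, d.txt, f.txt

Derivation:
After op 1 (git add b.txt): modified={none} staged={none}
After op 2 (modify b.txt): modified={b.txt} staged={none}
After op 3 (modify c.txt): modified={b.txt, c.txt} staged={none}
After op 4 (modify a.txt): modified={a.txt, b.txt, c.txt} staged={none}
After op 5 (modify d.txt): modified={a.txt, b.txt, c.txt, d.txt} staged={none}
After op 6 (modify f.txt): modified={a.txt, b.txt, c.txt, d.txt, f.txt} staged={none}
After op 7 (git add d.txt): modified={a.txt, b.txt, c.txt, f.txt} staged={d.txt}
After op 8 (git add f.txt): modified={a.txt, b.txt, c.txt} staged={d.txt, f.txt}
After op 9 (git reset d.txt): modified={a.txt, b.txt, c.txt, d.txt} staged={f.txt}
After op 10 (git add c.txt): modified={a.txt, b.txt, d.txt} staged={c.txt, f.txt}
After op 11 (git reset f.txt): modified={a.txt, b.txt, d.txt, f.txt} staged={c.txt}
After op 12 (git add f.txt): modified={a.txt, b.txt, d.txt} staged={c.txt, f.txt}
After op 13 (git add d.txt): modified={a.txt, b.txt} staged={c.txt, d.txt, f.txt}
After op 14 (git add b.txt): modified={a.txt} staged={b.txt, c.txt, d.txt, f.txt}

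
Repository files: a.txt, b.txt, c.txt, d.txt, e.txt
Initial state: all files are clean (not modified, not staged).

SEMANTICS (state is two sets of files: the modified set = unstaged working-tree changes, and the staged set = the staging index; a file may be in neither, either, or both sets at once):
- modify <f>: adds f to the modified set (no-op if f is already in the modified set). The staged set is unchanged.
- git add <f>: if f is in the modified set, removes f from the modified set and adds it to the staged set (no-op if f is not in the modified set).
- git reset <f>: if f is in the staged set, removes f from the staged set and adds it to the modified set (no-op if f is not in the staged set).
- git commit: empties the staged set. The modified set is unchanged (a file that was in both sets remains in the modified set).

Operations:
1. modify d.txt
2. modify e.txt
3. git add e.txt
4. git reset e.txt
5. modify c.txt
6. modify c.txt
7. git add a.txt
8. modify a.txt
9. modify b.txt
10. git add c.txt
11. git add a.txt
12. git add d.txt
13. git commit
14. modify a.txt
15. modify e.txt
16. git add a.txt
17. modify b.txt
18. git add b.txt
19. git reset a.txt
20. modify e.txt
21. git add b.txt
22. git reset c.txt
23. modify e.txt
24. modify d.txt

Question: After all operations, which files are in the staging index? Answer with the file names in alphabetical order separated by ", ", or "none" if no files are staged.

Answer: b.txt

Derivation:
After op 1 (modify d.txt): modified={d.txt} staged={none}
After op 2 (modify e.txt): modified={d.txt, e.txt} staged={none}
After op 3 (git add e.txt): modified={d.txt} staged={e.txt}
After op 4 (git reset e.txt): modified={d.txt, e.txt} staged={none}
After op 5 (modify c.txt): modified={c.txt, d.txt, e.txt} staged={none}
After op 6 (modify c.txt): modified={c.txt, d.txt, e.txt} staged={none}
After op 7 (git add a.txt): modified={c.txt, d.txt, e.txt} staged={none}
After op 8 (modify a.txt): modified={a.txt, c.txt, d.txt, e.txt} staged={none}
After op 9 (modify b.txt): modified={a.txt, b.txt, c.txt, d.txt, e.txt} staged={none}
After op 10 (git add c.txt): modified={a.txt, b.txt, d.txt, e.txt} staged={c.txt}
After op 11 (git add a.txt): modified={b.txt, d.txt, e.txt} staged={a.txt, c.txt}
After op 12 (git add d.txt): modified={b.txt, e.txt} staged={a.txt, c.txt, d.txt}
After op 13 (git commit): modified={b.txt, e.txt} staged={none}
After op 14 (modify a.txt): modified={a.txt, b.txt, e.txt} staged={none}
After op 15 (modify e.txt): modified={a.txt, b.txt, e.txt} staged={none}
After op 16 (git add a.txt): modified={b.txt, e.txt} staged={a.txt}
After op 17 (modify b.txt): modified={b.txt, e.txt} staged={a.txt}
After op 18 (git add b.txt): modified={e.txt} staged={a.txt, b.txt}
After op 19 (git reset a.txt): modified={a.txt, e.txt} staged={b.txt}
After op 20 (modify e.txt): modified={a.txt, e.txt} staged={b.txt}
After op 21 (git add b.txt): modified={a.txt, e.txt} staged={b.txt}
After op 22 (git reset c.txt): modified={a.txt, e.txt} staged={b.txt}
After op 23 (modify e.txt): modified={a.txt, e.txt} staged={b.txt}
After op 24 (modify d.txt): modified={a.txt, d.txt, e.txt} staged={b.txt}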